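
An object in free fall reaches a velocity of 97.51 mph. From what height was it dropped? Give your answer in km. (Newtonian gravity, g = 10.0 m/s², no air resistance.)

v = 97.51 mph × 0.44704 = 43.5909 m/s
h = v² / (2g) = 43.5909² / (2 × 10.0) = 95.0083 m
h = 95.0083 m / 1000.0 = 0.09501 km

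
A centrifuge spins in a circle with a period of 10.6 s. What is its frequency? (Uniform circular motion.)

f = 1/T = 1/10.6 = 0.0943 Hz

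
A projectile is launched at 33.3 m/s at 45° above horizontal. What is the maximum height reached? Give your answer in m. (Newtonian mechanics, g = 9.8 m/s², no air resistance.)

H = v₀² × sin²(θ) / (2g) = 33.3² × sin(45°)² / (2 × 9.8) = 1108.89 × 0.5 / 19.6 = 28.29 m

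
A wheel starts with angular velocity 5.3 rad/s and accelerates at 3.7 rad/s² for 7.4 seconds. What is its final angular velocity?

ω = ω₀ + αt = 5.3 + 3.7 × 7.4 = 32.68 rad/s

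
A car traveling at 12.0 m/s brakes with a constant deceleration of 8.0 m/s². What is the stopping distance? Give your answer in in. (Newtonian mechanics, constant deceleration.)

d = v₀² / (2a) = 12.0² / (2 × 8.0) = 144.0 / 16.0 = 9.0 m
d = 9.0 m / 0.0254 = 354.3 in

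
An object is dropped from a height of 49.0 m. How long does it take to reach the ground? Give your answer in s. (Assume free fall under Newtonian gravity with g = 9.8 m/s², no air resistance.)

t = √(2h/g) = √(2 × 49.0 / 9.8) = 3.162 s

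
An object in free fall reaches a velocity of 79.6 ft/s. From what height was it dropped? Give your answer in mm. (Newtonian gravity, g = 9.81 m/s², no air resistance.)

v = 79.6 ft/s × 0.3048 = 24.2621 m/s
h = v² / (2g) = 24.2621² / (2 × 9.81) = 30.0025 m
h = 30.0025 m / 0.001 = 30000 mm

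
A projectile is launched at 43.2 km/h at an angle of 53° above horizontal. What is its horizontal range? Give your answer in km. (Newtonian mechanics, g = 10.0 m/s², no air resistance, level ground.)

v₀ = 43.2 km/h × 0.2777777777777778 = 12.0 m/s
R = v₀² × sin(2θ) / g = 12.0² × sin(2 × 53°) / 10.0 = 144.0 × 0.961262 / 10.0 = 13.8422 m
R = 13.8422 m / 1000.0 = 0.01384 km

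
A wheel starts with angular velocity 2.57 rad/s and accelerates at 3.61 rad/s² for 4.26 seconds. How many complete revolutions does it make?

θ = ω₀t + ½αt² = 2.57×4.26 + ½×3.61×4.26² = 43.704618 rad
Total revolutions = θ/(2π) = 43.704618/(2π) = 6.96
Complete revolutions = ⌊6.96⌋ = 6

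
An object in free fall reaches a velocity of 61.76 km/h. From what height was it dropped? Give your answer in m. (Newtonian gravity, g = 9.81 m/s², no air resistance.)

v = 61.76 km/h × 0.2777777777777778 = 17.1556 m/s
h = v² / (2g) = 17.1556² / (2 × 9.81) = 15.0 m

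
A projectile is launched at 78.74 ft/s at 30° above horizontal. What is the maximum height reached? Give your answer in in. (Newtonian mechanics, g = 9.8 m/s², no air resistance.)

v₀ = 78.74 ft/s × 0.3048 = 24.0 m/s
H = v₀² × sin²(θ) / (2g) = 24.0² × sin(30°)² / (2 × 9.8) = 576.0 × 0.25 / 19.6 = 7.34694 m
H = 7.34694 m / 0.0254 = 289.2 in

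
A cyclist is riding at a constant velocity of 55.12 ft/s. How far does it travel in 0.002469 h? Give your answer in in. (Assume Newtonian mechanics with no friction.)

v = 55.12 ft/s × 0.3048 = 16.8006 m/s
t = 0.002469 h × 3600.0 = 8.8884 s
d = v × t = 16.8006 × 8.8884 = 149.33 m
d = 149.33 m / 0.0254 = 5879 in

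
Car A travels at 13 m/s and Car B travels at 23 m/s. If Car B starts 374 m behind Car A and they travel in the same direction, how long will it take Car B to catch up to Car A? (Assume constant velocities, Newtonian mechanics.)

Relative speed: v_rel = 23 - 13 = 10 m/s
Time to catch: t = d₀/v_rel = 374/10 = 37.4 s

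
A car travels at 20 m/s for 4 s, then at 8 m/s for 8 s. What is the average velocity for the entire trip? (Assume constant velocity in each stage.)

d₁ = v₁t₁ = 20 × 4 = 80 m
d₂ = v₂t₂ = 8 × 8 = 64 m
d_total = 144 m, t_total = 12 s
v_avg = d_total/t_total = 144/12 = 12.0 m/s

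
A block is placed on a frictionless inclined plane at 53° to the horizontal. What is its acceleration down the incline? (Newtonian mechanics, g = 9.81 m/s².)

a = g sin(θ) = 9.81 × sin(53°) = 9.81 × 0.7986 = 7.83 m/s²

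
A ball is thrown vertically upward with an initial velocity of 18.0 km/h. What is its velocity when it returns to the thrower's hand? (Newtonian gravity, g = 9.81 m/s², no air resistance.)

By conservation of energy (no air resistance), the ball returns to the throw height with the same speed as launch, but directed downward.
|v_ground| = v₀ = 18.0 km/h
v_ground = 18.0 km/h (downward)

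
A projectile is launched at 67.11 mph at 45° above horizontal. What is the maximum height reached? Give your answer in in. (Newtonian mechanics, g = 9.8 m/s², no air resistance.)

v₀ = 67.11 mph × 0.44704 = 30.0009 m/s
H = v₀² × sin²(θ) / (2g) = 30.0009² × sin(45°)² / (2 × 9.8) = 900.054 × 0.5 / 19.6 = 22.9606 m
H = 22.9606 m / 0.0254 = 904.0 in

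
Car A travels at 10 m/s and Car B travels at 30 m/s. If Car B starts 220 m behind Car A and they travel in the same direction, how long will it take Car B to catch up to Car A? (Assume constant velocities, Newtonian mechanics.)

Relative speed: v_rel = 30 - 10 = 20 m/s
Time to catch: t = d₀/v_rel = 220/20 = 11.0 s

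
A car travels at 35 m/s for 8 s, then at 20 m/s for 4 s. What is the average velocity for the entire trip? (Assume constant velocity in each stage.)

d₁ = v₁t₁ = 35 × 8 = 280 m
d₂ = v₂t₂ = 20 × 4 = 80 m
d_total = 360 m, t_total = 12 s
v_avg = d_total/t_total = 360/12 = 30.0 m/s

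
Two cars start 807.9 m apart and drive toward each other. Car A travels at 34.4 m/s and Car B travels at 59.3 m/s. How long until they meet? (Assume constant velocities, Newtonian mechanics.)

Combined speed: v_combined = 34.4 + 59.3 = 93.7 m/s
Time to meet: t = d/v_combined = 807.9/93.7 = 8.62 s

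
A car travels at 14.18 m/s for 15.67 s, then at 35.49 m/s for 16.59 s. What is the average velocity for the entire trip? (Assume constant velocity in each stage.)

d₁ = v₁t₁ = 14.18 × 15.67 = 222.2006 m
d₂ = v₂t₂ = 35.49 × 16.59 = 588.7791 m
d_total = 810.9797 m, t_total = 32.26 s
v_avg = d_total/t_total = 810.9797/32.26 = 25.14 m/s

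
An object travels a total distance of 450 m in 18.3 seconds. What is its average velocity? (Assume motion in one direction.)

v_avg = Δd / Δt = 450 / 18.3 = 24.59 m/s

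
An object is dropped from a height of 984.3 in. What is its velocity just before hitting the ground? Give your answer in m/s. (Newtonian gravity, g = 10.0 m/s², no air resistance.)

h = 984.3 in × 0.0254 = 25.0012 m
v = √(2gh) = √(2 × 10.0 × 25.0012) = 22.36 m/s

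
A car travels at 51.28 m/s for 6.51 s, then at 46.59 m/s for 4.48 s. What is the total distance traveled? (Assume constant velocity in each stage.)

d₁ = v₁t₁ = 51.28 × 6.51 = 333.8328 m
d₂ = v₂t₂ = 46.59 × 4.48 = 208.7232 m
d_total = 333.8328 + 208.7232 = 542.56 m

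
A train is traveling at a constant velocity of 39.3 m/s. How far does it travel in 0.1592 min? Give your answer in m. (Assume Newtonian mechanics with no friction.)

t = 0.1592 min × 60.0 = 9.552 s
d = v × t = 39.3 × 9.552 = 375.4 m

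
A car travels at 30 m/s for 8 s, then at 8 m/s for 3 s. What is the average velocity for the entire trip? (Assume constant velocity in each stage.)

d₁ = v₁t₁ = 30 × 8 = 240 m
d₂ = v₂t₂ = 8 × 3 = 24 m
d_total = 264 m, t_total = 11 s
v_avg = d_total/t_total = 264/11 = 24.0 m/s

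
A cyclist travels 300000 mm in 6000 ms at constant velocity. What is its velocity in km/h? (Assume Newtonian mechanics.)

d = 300000 mm × 0.001 = 300.0 m
t = 6000 ms × 0.001 = 6.0 s
v = d / t = 300.0 / 6.0 = 50.0 m/s
v = 50.0 m/s / 0.2777777777777778 = 180.0 km/h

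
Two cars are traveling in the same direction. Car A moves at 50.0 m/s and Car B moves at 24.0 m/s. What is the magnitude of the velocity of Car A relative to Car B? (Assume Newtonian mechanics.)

v_rel = |v_A - v_B| = |50.0 - 24.0| = 26.0 m/s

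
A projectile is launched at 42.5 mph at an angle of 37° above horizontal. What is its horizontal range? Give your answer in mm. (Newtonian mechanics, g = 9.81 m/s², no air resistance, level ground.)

v₀ = 42.5 mph × 0.44704 = 18.9992 m/s
R = v₀² × sin(2θ) / g = 18.9992² × sin(2 × 37°) / 9.81 = 360.97 × 0.961262 / 9.81 = 35.3707 m
R = 35.3707 m / 0.001 = 35370 mm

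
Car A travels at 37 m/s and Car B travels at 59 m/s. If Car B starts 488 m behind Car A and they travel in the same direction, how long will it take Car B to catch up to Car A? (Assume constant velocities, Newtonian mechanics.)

Relative speed: v_rel = 59 - 37 = 22 m/s
Time to catch: t = d₀/v_rel = 488/22 = 22.18 s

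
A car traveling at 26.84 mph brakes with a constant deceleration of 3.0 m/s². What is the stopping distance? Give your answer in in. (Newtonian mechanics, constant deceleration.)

v₀ = 26.84 mph × 0.44704 = 11.9986 m/s
d = v₀² / (2a) = 11.9986² / (2 × 3.0) = 143.966 / 6.0 = 23.9943 m
d = 23.9943 m / 0.0254 = 944.7 in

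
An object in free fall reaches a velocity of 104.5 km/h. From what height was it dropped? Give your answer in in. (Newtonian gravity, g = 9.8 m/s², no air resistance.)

v = 104.5 km/h × 0.2777777777777778 = 29.0278 m/s
h = v² / (2g) = 29.0278² / (2 × 9.8) = 42.9905 m
h = 42.9905 m / 0.0254 = 1693 in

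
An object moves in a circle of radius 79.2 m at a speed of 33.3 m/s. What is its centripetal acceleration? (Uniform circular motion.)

a_c = v²/r = 33.3²/79.2 = 1108.89/79.2 = 14.0 m/s²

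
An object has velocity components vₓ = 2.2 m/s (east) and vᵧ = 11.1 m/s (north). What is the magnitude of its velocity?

|v| = √(vₓ² + vᵧ²) = √(2.2² + 11.1²) = √(128.05) = 11.32 m/s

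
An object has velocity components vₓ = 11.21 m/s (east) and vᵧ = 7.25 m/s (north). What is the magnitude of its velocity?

|v| = √(vₓ² + vᵧ²) = √(11.21² + 7.25²) = √(178.2266) = 13.35 m/s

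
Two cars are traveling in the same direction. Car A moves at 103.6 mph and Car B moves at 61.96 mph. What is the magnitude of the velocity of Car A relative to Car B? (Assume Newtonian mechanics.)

v_rel = |v_A - v_B| = |103.6 - 61.96| = 41.64 mph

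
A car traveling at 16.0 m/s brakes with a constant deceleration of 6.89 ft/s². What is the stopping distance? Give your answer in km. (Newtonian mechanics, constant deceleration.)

a = 6.89 ft/s² × 0.3048 = 2.10007 m/s²
d = v₀² / (2a) = 16.0² / (2 × 2.10007) = 256.0 / 4.20014 = 60.9503 m
d = 60.9503 m / 1000.0 = 0.06095 km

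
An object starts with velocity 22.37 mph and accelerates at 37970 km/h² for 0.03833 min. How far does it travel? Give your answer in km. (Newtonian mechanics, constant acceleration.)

v₀ = 22.37 mph × 0.44704 = 10.0003 m/s
a = 37970 km/h² × 7.716049382716049e-05 = 2.92978 m/s²
t = 0.03833 min × 60.0 = 2.2998 s
d = v₀ × t + ½ × a × t² = 10.0003 × 2.2998 + 0.5 × 2.92978 × 2.2998² = 30.7466 m
d = 30.7466 m / 1000.0 = 0.03075 km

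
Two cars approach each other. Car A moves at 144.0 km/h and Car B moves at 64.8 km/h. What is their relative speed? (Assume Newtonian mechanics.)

v_rel = v_A + v_B = 144.0 + 64.8 = 208.8 km/h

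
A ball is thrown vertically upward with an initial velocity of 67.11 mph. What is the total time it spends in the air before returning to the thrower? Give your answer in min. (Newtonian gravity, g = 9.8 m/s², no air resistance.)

v₀ = 67.11 mph × 0.44704 = 30.0009 m/s
t_total = 2 × v₀ / g = 2 × 30.0009 / 9.8 = 6.12263 s
t_total = 6.12263 s / 60.0 = 0.102 min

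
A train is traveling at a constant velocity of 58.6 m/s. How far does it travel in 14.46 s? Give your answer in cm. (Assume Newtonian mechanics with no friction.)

d = v × t = 58.6 × 14.46 = 847.356 m
d = 847.356 m / 0.01 = 84740 cm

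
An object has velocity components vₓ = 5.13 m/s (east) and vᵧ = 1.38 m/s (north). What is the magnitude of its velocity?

|v| = √(vₓ² + vᵧ²) = √(5.13² + 1.38²) = √(28.2213) = 5.31 m/s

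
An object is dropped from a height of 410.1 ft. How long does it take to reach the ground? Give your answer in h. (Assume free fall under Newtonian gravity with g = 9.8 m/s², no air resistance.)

h = 410.1 ft × 0.3048 = 124.998 m
t = √(2h/g) = √(2 × 124.998 / 9.8) = 5.05072 s
t = 5.05072 s / 3600.0 = 0.001403 h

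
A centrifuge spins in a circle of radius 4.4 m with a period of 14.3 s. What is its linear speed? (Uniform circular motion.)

v = 2πr/T = 2π×4.4/14.3 = 1.93 m/s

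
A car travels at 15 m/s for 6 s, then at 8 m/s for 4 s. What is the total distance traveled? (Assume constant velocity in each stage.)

d₁ = v₁t₁ = 15 × 6 = 90 m
d₂ = v₂t₂ = 8 × 4 = 32 m
d_total = 90 + 32 = 122 m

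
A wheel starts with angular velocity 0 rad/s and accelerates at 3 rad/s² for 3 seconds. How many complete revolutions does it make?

θ = ω₀t + ½αt² = 0×3 + ½×3×3² = 13.5 rad
Total revolutions = θ/(2π) = 13.5/(2π) = 2.15
Complete revolutions = ⌊2.15⌋ = 2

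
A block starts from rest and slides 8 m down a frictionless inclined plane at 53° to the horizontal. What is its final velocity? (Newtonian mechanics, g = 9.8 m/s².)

a = g sin(θ) = 9.8 × sin(53°) = 7.8266 m/s²
v = √(2ad) = √(2 × 7.8266 × 8) = 11.19 m/s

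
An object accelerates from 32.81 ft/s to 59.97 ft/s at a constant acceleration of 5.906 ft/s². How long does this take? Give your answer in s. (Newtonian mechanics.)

v₀ = 32.81 ft/s × 0.3048 = 10.0005 m/s
v = 59.97 ft/s × 0.3048 = 18.2789 m/s
a = 5.906 ft/s² × 0.3048 = 1.80015 m/s²
t = (v - v₀) / a = (18.2789 - 10.0005) / 1.80015 = 4.599 s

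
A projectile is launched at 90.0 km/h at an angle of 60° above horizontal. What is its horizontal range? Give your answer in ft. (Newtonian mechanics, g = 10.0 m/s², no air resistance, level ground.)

v₀ = 90.0 km/h × 0.2777777777777778 = 25.0 m/s
R = v₀² × sin(2θ) / g = 25.0² × sin(2 × 60°) / 10.0 = 625.0 × 0.866025 / 10.0 = 54.1266 m
R = 54.1266 m / 0.3048 = 177.6 ft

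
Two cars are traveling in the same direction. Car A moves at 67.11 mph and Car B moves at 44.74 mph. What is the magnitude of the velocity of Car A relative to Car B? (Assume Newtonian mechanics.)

v_rel = |v_A - v_B| = |67.11 - 44.74| = 22.37 mph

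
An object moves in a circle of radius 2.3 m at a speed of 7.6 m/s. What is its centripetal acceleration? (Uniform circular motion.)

a_c = v²/r = 7.6²/2.3 = 57.76/2.3 = 25.11 m/s²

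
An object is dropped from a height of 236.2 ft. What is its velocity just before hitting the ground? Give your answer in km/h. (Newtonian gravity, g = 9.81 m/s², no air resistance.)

h = 236.2 ft × 0.3048 = 71.9938 m
v = √(2gh) = √(2 × 9.81 × 71.9938) = 37.5835 m/s
v = 37.5835 m/s / 0.2777777777777778 = 135.3 km/h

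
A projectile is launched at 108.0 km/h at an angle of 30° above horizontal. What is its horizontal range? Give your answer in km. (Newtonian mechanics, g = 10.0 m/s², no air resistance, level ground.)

v₀ = 108.0 km/h × 0.2777777777777778 = 30.0 m/s
R = v₀² × sin(2θ) / g = 30.0² × sin(2 × 30°) / 10.0 = 900.0 × 0.866025 / 10.0 = 77.9423 m
R = 77.9423 m / 1000.0 = 0.07794 km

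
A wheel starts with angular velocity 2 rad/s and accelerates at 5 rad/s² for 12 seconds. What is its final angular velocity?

ω = ω₀ + αt = 2 + 5 × 12 = 62 rad/s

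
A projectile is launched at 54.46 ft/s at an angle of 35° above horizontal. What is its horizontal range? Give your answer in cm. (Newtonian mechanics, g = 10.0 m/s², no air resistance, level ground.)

v₀ = 54.46 ft/s × 0.3048 = 16.5994 m/s
R = v₀² × sin(2θ) / g = 16.5994² × sin(2 × 35°) / 10.0 = 275.54 × 0.939693 / 10.0 = 25.8923 m
R = 25.8923 m / 0.01 = 2589 cm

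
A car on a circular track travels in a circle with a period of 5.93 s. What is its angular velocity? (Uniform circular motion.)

ω = 2π/T = 2π/5.93 = 1.0596 rad/s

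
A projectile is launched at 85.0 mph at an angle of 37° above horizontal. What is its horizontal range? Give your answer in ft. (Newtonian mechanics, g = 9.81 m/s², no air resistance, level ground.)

v₀ = 85.0 mph × 0.44704 = 37.9984 m/s
R = v₀² × sin(2θ) / g = 37.9984² × sin(2 × 37°) / 9.81 = 1443.88 × 0.961262 / 9.81 = 141.483 m
R = 141.483 m / 0.3048 = 464.2 ft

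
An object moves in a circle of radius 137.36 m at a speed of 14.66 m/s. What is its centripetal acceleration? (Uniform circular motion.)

a_c = v²/r = 14.66²/137.36 = 214.9156/137.36 = 1.56 m/s²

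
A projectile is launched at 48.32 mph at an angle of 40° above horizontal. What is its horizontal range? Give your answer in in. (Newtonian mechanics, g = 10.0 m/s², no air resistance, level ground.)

v₀ = 48.32 mph × 0.44704 = 21.601 m/s
R = v₀² × sin(2θ) / g = 21.601² × sin(2 × 40°) / 10.0 = 466.603 × 0.984808 / 10.0 = 45.9514 m
R = 45.9514 m / 0.0254 = 1809 in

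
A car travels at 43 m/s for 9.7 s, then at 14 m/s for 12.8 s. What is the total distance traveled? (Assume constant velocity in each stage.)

d₁ = v₁t₁ = 43 × 9.7 = 417.1 m
d₂ = v₂t₂ = 14 × 12.8 = 179.2 m
d_total = 417.1 + 179.2 = 596.3 m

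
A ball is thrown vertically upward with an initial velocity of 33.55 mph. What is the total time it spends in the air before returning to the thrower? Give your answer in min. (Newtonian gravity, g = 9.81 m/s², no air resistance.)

v₀ = 33.55 mph × 0.44704 = 14.9982 m/s
t_total = 2 × v₀ / g = 2 × 14.9982 / 9.81 = 3.05774 s
t_total = 3.05774 s / 60.0 = 0.05096 min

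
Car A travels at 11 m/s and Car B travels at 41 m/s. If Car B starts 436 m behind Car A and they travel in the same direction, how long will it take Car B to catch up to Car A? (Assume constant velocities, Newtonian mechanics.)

Relative speed: v_rel = 41 - 11 = 30 m/s
Time to catch: t = d₀/v_rel = 436/30 = 14.53 s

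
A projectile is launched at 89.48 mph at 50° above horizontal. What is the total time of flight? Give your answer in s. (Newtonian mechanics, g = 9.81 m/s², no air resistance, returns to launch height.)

v₀ = 89.48 mph × 0.44704 = 40.0011 m/s
T = 2 × v₀ × sin(θ) / g = 2 × 40.0011 × sin(50°) / 9.81 = 2 × 40.0011 × 0.766044 / 9.81 = 6.247 s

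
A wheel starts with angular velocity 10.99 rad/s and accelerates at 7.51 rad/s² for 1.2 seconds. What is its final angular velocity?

ω = ω₀ + αt = 10.99 + 7.51 × 1.2 = 20.0 rad/s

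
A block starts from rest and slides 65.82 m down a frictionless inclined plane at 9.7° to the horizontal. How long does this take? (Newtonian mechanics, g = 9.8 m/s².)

a = g sin(θ) = 9.8 × sin(9.7°) = 1.6512 m/s²
t = √(2d/a) = √(2 × 65.82 / 1.6512) = 8.93 s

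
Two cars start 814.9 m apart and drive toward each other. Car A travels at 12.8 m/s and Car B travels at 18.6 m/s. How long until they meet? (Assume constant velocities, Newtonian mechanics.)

Combined speed: v_combined = 12.8 + 18.6 = 31.4 m/s
Time to meet: t = d/v_combined = 814.9/31.4 = 25.95 s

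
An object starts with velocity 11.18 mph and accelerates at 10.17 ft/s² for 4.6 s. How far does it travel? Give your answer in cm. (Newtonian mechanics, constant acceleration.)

v₀ = 11.18 mph × 0.44704 = 4.99791 m/s
a = 10.17 ft/s² × 0.3048 = 3.09982 m/s²
d = v₀ × t + ½ × a × t² = 4.99791 × 4.6 + 0.5 × 3.09982 × 4.6² = 55.7865 m
d = 55.7865 m / 0.01 = 5579 cm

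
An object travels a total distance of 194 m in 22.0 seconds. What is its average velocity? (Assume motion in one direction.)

v_avg = Δd / Δt = 194 / 22.0 = 8.82 m/s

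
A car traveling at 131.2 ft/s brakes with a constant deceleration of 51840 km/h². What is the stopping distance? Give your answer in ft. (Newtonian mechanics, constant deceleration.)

v₀ = 131.2 ft/s × 0.3048 = 39.9898 m/s
a = 51840 km/h² × 7.716049382716049e-05 = 4.0 m/s²
d = v₀² / (2a) = 39.9898² / (2 × 4.0) = 1599.18 / 8.0 = 199.898 m
d = 199.898 m / 0.3048 = 655.8 ft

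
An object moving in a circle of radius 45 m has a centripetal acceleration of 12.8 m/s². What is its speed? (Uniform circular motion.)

v = √(a_c × r) = √(12.8 × 45) = 24.0 m/s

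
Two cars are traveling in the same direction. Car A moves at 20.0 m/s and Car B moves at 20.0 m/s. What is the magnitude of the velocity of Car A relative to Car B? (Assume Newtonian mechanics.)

v_rel = |v_A - v_B| = |20.0 - 20.0| = 0.0 m/s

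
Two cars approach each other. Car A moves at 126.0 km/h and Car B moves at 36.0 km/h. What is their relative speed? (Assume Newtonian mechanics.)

v_rel = v_A + v_B = 126.0 + 36.0 = 162.0 km/h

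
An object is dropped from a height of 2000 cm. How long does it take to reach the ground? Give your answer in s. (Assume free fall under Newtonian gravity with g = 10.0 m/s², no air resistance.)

h = 2000 cm × 0.01 = 20.0 m
t = √(2h/g) = √(2 × 20.0 / 10.0) = 2.0 s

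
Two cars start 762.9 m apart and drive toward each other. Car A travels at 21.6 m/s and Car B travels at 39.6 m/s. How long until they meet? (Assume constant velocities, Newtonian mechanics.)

Combined speed: v_combined = 21.6 + 39.6 = 61.2 m/s
Time to meet: t = d/v_combined = 762.9/61.2 = 12.47 s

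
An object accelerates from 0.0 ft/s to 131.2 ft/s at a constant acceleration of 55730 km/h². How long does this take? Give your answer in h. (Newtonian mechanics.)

v₀ = 0.0 ft/s × 0.3048 = 0.0 m/s
v = 131.2 ft/s × 0.3048 = 39.9898 m/s
a = 55730 km/h² × 7.716049382716049e-05 = 4.30015 m/s²
t = (v - v₀) / a = (39.9898 - 0.0) / 4.30015 = 9.29963 s
t = 9.29963 s / 3600.0 = 0.002583 h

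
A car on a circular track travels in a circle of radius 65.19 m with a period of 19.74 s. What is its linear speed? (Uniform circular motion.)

v = 2πr/T = 2π×65.19/19.74 = 20.75 m/s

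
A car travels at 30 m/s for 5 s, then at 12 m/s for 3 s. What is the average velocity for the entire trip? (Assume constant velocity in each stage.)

d₁ = v₁t₁ = 30 × 5 = 150 m
d₂ = v₂t₂ = 12 × 3 = 36 m
d_total = 186 m, t_total = 8 s
v_avg = d_total/t_total = 186/8 = 23.25 m/s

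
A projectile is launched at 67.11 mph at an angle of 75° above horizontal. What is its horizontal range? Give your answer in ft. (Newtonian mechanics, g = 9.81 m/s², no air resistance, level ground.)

v₀ = 67.11 mph × 0.44704 = 30.0009 m/s
R = v₀² × sin(2θ) / g = 30.0009² × sin(2 × 75°) / 9.81 = 900.054 × 0.5 / 9.81 = 45.8743 m
R = 45.8743 m / 0.3048 = 150.5 ft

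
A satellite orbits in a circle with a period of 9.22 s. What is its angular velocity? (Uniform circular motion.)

ω = 2π/T = 2π/9.22 = 0.6815 rad/s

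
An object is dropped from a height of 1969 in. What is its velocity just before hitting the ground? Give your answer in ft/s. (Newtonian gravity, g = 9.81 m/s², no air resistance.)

h = 1969 in × 0.0254 = 50.0126 m
v = √(2gh) = √(2 × 9.81 × 50.0126) = 31.3249 m/s
v = 31.3249 m/s / 0.3048 = 102.8 ft/s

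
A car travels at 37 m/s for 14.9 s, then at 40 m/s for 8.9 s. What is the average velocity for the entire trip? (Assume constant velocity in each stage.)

d₁ = v₁t₁ = 37 × 14.9 = 551.3 m
d₂ = v₂t₂ = 40 × 8.9 = 356.0 m
d_total = 907.3 m, t_total = 23.8 s
v_avg = d_total/t_total = 907.3/23.8 = 38.12 m/s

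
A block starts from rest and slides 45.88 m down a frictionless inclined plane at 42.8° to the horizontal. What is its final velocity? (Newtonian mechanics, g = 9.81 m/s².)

a = g sin(θ) = 9.81 × sin(42.8°) = 6.6653 m/s²
v = √(2ad) = √(2 × 6.6653 × 45.88) = 24.73 m/s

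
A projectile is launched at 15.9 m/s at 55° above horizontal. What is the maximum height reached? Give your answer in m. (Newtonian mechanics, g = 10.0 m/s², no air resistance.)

H = v₀² × sin²(θ) / (2g) = 15.9² × sin(55°)² / (2 × 10.0) = 252.81 × 0.67101 / 20.0 = 8.482 m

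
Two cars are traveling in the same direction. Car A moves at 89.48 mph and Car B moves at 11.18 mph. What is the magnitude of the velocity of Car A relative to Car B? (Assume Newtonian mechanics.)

v_rel = |v_A - v_B| = |89.48 - 11.18| = 78.3 mph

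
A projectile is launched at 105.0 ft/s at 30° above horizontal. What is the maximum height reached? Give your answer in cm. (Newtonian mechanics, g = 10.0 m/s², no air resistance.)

v₀ = 105.0 ft/s × 0.3048 = 32.004 m/s
H = v₀² × sin²(θ) / (2g) = 32.004² × sin(30°)² / (2 × 10.0) = 1024.26 × 0.25 / 20.0 = 12.8033 m
H = 12.8033 m / 0.01 = 1280 cm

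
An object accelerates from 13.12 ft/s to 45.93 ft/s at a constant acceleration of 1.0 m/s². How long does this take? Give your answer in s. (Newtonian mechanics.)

v₀ = 13.12 ft/s × 0.3048 = 3.99898 m/s
v = 45.93 ft/s × 0.3048 = 13.9995 m/s
t = (v - v₀) / a = (13.9995 - 3.99898) / 1.0 = 10.0 s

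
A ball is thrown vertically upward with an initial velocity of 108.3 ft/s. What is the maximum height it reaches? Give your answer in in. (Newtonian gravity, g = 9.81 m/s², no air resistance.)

v₀ = 108.3 ft/s × 0.3048 = 33.0098 m/s
h_max = v₀² / (2g) = 33.0098² / (2 × 9.81) = 1089.65 / 19.62 = 55.5377 m
h_max = 55.5377 m / 0.0254 = 2187 in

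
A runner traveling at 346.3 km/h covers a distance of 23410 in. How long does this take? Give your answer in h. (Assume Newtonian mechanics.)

d = 23410 in × 0.0254 = 594.614 m
v = 346.3 km/h × 0.2777777777777778 = 96.1944 m/s
t = d / v = 594.614 / 96.1944 = 6.18138 s
t = 6.18138 s / 3600.0 = 0.001717 h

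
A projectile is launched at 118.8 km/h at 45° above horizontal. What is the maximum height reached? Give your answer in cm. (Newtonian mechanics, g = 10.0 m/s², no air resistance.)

v₀ = 118.8 km/h × 0.2777777777777778 = 33.0 m/s
H = v₀² × sin²(θ) / (2g) = 33.0² × sin(45°)² / (2 × 10.0) = 1089.0 × 0.5 / 20.0 = 27.225 m
H = 27.225 m / 0.01 = 2722 cm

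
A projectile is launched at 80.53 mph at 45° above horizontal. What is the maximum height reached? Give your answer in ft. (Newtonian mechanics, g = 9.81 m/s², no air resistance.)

v₀ = 80.53 mph × 0.44704 = 36.0001 m/s
H = v₀² × sin²(θ) / (2g) = 36.0001² × sin(45°)² / (2 × 9.81) = 1296.01 × 0.5 / 19.62 = 33.0278 m
H = 33.0278 m / 0.3048 = 108.4 ft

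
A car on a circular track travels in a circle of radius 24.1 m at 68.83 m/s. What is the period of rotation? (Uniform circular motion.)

T = 2πr/v = 2π×24.1/68.83 = 2.2 s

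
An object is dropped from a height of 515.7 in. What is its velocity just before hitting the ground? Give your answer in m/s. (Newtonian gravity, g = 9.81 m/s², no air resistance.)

h = 515.7 in × 0.0254 = 13.0988 m
v = √(2gh) = √(2 × 9.81 × 13.0988) = 16.03 m/s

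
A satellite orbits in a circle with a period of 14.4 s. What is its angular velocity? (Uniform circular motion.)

ω = 2π/T = 2π/14.4 = 0.4363 rad/s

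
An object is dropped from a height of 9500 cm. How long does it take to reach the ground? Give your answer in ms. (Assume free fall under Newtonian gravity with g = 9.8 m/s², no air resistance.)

h = 9500 cm × 0.01 = 95.0 m
t = √(2h/g) = √(2 × 95.0 / 9.8) = 4.40315 s
t = 4.40315 s / 0.001 = 4403 ms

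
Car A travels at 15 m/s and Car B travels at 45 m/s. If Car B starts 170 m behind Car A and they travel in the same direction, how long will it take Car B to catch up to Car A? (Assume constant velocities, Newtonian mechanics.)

Relative speed: v_rel = 45 - 15 = 30 m/s
Time to catch: t = d₀/v_rel = 170/30 = 5.67 s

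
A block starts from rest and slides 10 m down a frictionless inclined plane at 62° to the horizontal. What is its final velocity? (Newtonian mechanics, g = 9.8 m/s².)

a = g sin(θ) = 9.8 × sin(62°) = 8.6529 m/s²
v = √(2ad) = √(2 × 8.6529 × 10) = 13.16 m/s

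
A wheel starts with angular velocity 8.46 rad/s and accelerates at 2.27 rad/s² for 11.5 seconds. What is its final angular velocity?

ω = ω₀ + αt = 8.46 + 2.27 × 11.5 = 34.56 rad/s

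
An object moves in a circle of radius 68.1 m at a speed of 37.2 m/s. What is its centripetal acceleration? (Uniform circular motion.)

a_c = v²/r = 37.2²/68.1 = 1383.84/68.1 = 20.32 m/s²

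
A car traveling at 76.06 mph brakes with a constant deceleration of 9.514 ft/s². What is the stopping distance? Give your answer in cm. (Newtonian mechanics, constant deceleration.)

v₀ = 76.06 mph × 0.44704 = 34.0019 m/s
a = 9.514 ft/s² × 0.3048 = 2.89987 m/s²
d = v₀² / (2a) = 34.0019² / (2 × 2.89987) = 1156.13 / 5.79974 = 199.342 m
d = 199.342 m / 0.01 = 19930 cm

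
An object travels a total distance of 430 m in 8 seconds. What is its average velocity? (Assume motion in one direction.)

v_avg = Δd / Δt = 430 / 8 = 53.75 m/s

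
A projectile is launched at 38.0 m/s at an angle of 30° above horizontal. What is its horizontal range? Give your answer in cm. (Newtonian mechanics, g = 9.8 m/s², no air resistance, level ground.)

R = v₀² × sin(2θ) / g = 38.0² × sin(2 × 30°) / 9.8 = 1444.0 × 0.866025 / 9.8 = 127.606 m
R = 127.606 m / 0.01 = 12760 cm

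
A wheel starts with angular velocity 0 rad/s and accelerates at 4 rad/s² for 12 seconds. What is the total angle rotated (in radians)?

θ = ω₀t + ½αt² = 0×12 + ½×4×12² = 288.0 rad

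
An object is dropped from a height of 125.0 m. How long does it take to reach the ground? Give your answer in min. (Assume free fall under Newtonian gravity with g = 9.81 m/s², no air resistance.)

t = √(2h/g) = √(2 × 125.0 / 9.81) = 5.04819 s
t = 5.04819 s / 60.0 = 0.08414 min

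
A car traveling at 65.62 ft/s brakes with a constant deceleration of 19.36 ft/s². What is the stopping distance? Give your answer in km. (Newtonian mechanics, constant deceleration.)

v₀ = 65.62 ft/s × 0.3048 = 20.001 m/s
a = 19.36 ft/s² × 0.3048 = 5.90093 m/s²
d = v₀² / (2a) = 20.001² / (2 × 5.90093) = 400.04 / 11.8019 = 33.8962 m
d = 33.8962 m / 1000.0 = 0.0339 km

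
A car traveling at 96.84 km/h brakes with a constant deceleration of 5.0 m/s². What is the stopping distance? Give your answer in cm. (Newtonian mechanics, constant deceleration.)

v₀ = 96.84 km/h × 0.2777777777777778 = 26.9 m/s
d = v₀² / (2a) = 26.9² / (2 × 5.0) = 723.61 / 10.0 = 72.361 m
d = 72.361 m / 0.01 = 7236 cm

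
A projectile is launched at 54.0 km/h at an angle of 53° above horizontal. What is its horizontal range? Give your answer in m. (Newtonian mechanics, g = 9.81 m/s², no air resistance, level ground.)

v₀ = 54.0 km/h × 0.2777777777777778 = 15.0 m/s
R = v₀² × sin(2θ) / g = 15.0² × sin(2 × 53°) / 9.81 = 225.0 × 0.961262 / 9.81 = 22.05 m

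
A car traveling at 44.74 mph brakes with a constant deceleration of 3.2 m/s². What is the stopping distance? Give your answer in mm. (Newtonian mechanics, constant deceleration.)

v₀ = 44.74 mph × 0.44704 = 20.0006 m/s
d = v₀² / (2a) = 20.0006² / (2 × 3.2) = 400.024 / 6.4 = 62.5037 m
d = 62.5037 m / 0.001 = 62500 mm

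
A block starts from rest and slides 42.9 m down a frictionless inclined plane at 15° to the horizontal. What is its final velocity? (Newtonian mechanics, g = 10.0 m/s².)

a = g sin(θ) = 10.0 × sin(15°) = 2.5882 m/s²
v = √(2ad) = √(2 × 2.5882 × 42.9) = 14.9 m/s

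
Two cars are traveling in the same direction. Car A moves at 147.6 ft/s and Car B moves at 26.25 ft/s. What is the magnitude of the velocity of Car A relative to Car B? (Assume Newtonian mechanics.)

v_rel = |v_A - v_B| = |147.6 - 26.25| = 121.35 ft/s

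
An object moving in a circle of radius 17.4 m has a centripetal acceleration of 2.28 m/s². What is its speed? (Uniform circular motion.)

v = √(a_c × r) = √(2.28 × 17.4) = 6.3 m/s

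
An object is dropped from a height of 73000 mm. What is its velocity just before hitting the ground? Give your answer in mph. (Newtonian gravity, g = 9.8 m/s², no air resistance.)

h = 73000 mm × 0.001 = 73.0 m
v = √(2gh) = √(2 × 9.8 × 73.0) = 37.8259 m/s
v = 37.8259 m/s / 0.44704 = 84.61 mph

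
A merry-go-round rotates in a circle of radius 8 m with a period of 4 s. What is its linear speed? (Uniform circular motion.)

v = 2πr/T = 2π×8/4 = 12.57 m/s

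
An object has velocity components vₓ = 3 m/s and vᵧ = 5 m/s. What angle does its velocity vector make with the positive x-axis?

θ = arctan(vᵧ/vₓ) = arctan(5/3) = 59.04°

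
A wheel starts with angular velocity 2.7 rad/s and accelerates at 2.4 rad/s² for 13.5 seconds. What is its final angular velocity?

ω = ω₀ + αt = 2.7 + 2.4 × 13.5 = 35.1 rad/s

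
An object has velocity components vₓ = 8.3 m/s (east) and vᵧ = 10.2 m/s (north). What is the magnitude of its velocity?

|v| = √(vₓ² + vᵧ²) = √(8.3² + 10.2²) = √(172.93) = 13.15 m/s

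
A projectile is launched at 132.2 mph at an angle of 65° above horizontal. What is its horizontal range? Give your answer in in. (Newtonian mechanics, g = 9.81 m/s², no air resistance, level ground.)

v₀ = 132.2 mph × 0.44704 = 59.0987 m/s
R = v₀² × sin(2θ) / g = 59.0987² × sin(2 × 65°) / 9.81 = 3492.66 × 0.766044 / 9.81 = 272.735 m
R = 272.735 m / 0.0254 = 10740 in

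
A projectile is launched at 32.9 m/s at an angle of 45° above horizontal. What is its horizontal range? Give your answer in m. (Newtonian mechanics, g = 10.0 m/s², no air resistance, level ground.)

R = v₀² × sin(2θ) / g = 32.9² × sin(2 × 45°) / 10.0 = 1082.41 × 1.0 / 10.0 = 108.2 m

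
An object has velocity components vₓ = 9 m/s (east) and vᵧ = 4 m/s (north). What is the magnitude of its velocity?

|v| = √(vₓ² + vᵧ²) = √(9² + 4²) = √(97) = 9.85 m/s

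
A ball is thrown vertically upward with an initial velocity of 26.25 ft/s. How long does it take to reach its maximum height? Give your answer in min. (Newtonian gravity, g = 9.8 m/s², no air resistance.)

v₀ = 26.25 ft/s × 0.3048 = 8.001 m/s
t_up = v₀ / g = 8.001 / 9.8 = 0.816429 s
t_up = 0.816429 s / 60.0 = 0.01361 min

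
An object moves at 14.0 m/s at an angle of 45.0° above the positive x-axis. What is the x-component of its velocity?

vₓ = v cos(θ) = 14.0 × cos(45.0°) = 9.9 m/s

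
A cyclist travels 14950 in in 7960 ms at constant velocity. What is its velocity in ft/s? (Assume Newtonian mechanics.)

d = 14950 in × 0.0254 = 379.73 m
t = 7960 ms × 0.001 = 7.96 s
v = d / t = 379.73 / 7.96 = 47.7048 m/s
v = 47.7048 m/s / 0.3048 = 156.5 ft/s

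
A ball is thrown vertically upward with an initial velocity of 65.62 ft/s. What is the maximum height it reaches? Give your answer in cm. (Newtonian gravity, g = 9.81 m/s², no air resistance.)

v₀ = 65.62 ft/s × 0.3048 = 20.001 m/s
h_max = v₀² / (2g) = 20.001² / (2 × 9.81) = 400.04 / 19.62 = 20.3894 m
h_max = 20.3894 m / 0.01 = 2039 cm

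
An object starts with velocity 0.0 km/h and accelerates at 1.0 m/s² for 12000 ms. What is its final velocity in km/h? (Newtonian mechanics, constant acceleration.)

v₀ = 0.0 km/h × 0.2777777777777778 = 0.0 m/s
t = 12000 ms × 0.001 = 12.0 s
v = v₀ + a × t = 0.0 + 1.0 × 12.0 = 12.0 m/s
v = 12.0 m/s / 0.2777777777777778 = 43.2 km/h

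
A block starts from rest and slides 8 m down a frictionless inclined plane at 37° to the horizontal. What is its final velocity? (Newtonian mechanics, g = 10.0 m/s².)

a = g sin(θ) = 10.0 × sin(37°) = 6.0182 m/s²
v = √(2ad) = √(2 × 6.0182 × 8) = 9.81 m/s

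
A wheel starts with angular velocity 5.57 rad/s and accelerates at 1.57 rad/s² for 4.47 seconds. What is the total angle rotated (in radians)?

θ = ω₀t + ½αt² = 5.57×4.47 + ½×1.57×4.47² = 40.58 rad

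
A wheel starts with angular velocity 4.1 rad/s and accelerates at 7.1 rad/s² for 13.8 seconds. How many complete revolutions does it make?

θ = ω₀t + ½αt² = 4.1×13.8 + ½×7.1×13.8² = 732.642 rad
Total revolutions = θ/(2π) = 732.642/(2π) = 116.6
Complete revolutions = ⌊116.6⌋ = 116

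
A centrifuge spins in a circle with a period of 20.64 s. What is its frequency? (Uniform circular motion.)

f = 1/T = 1/20.64 = 0.0484 Hz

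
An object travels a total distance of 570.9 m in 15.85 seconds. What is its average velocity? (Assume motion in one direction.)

v_avg = Δd / Δt = 570.9 / 15.85 = 36.02 m/s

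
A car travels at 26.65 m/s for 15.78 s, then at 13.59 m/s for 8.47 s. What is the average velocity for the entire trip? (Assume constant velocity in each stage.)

d₁ = v₁t₁ = 26.65 × 15.78 = 420.537 m
d₂ = v₂t₂ = 13.59 × 8.47 = 115.1073 m
d_total = 535.6443 m, t_total = 24.25 s
v_avg = d_total/t_total = 535.6443/24.25 = 22.09 m/s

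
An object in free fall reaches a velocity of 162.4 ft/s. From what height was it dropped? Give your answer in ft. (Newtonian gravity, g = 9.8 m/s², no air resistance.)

v = 162.4 ft/s × 0.3048 = 49.4995 m/s
h = v² / (2g) = 49.4995² / (2 × 9.8) = 125.01 m
h = 125.01 m / 0.3048 = 410.1 ft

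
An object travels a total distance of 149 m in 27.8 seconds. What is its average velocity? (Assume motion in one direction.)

v_avg = Δd / Δt = 149 / 27.8 = 5.36 m/s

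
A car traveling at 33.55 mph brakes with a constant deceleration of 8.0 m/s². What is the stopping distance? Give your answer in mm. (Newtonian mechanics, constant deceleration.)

v₀ = 33.55 mph × 0.44704 = 14.9982 m/s
d = v₀² / (2a) = 14.9982² / (2 × 8.0) = 224.946 / 16.0 = 14.0591 m
d = 14.0591 m / 0.001 = 14060 mm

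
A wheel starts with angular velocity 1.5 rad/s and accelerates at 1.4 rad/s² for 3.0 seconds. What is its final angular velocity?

ω = ω₀ + αt = 1.5 + 1.4 × 3.0 = 5.7 rad/s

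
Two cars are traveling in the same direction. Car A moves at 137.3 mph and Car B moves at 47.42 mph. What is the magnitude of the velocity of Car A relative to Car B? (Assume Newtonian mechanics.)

v_rel = |v_A - v_B| = |137.3 - 47.42| = 89.88 mph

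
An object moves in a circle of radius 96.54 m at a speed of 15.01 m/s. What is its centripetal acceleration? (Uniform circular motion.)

a_c = v²/r = 15.01²/96.54 = 225.3001/96.54 = 2.33 m/s²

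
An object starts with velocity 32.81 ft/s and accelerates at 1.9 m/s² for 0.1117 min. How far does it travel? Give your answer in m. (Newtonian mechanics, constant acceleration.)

v₀ = 32.81 ft/s × 0.3048 = 10.0005 m/s
t = 0.1117 min × 60.0 = 6.702 s
d = v₀ × t + ½ × a × t² = 10.0005 × 6.702 + 0.5 × 1.9 × 6.702² = 109.7 m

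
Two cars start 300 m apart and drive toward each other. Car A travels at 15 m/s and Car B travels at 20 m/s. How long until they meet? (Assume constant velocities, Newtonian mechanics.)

Combined speed: v_combined = 15 + 20 = 35 m/s
Time to meet: t = d/v_combined = 300/35 = 8.57 s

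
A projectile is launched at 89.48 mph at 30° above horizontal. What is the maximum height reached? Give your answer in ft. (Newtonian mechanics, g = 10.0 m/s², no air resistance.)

v₀ = 89.48 mph × 0.44704 = 40.0011 m/s
H = v₀² × sin²(θ) / (2g) = 40.0011² × sin(30°)² / (2 × 10.0) = 1600.09 × 0.25 / 20.0 = 20.0011 m
H = 20.0011 m / 0.3048 = 65.62 ft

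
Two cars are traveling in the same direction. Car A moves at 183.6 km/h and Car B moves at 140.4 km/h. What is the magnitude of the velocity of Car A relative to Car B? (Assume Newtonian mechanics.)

v_rel = |v_A - v_B| = |183.6 - 140.4| = 43.2 km/h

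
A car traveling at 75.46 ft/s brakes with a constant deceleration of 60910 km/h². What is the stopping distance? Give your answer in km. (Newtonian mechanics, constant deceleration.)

v₀ = 75.46 ft/s × 0.3048 = 23.0002 m/s
a = 60910 km/h² × 7.716049382716049e-05 = 4.69985 m/s²
d = v₀² / (2a) = 23.0002² / (2 × 4.69985) = 529.009 / 9.3997 = 56.2793 m
d = 56.2793 m / 1000.0 = 0.05628 km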